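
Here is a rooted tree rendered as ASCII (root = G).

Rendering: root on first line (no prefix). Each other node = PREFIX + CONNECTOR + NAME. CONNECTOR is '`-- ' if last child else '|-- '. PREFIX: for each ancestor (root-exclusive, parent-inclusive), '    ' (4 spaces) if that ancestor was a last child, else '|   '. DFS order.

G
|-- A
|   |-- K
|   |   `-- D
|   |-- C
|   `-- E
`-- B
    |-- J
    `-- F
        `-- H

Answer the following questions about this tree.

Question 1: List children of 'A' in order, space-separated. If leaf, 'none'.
Answer: K C E

Derivation:
Node A's children (from adjacency): K, C, E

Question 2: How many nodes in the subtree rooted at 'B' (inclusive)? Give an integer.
Subtree rooted at B contains: B, F, H, J
Count = 4

Answer: 4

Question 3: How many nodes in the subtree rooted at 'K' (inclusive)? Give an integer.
Answer: 2

Derivation:
Subtree rooted at K contains: D, K
Count = 2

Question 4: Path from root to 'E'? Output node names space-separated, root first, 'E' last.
Answer: G A E

Derivation:
Walk down from root: G -> A -> E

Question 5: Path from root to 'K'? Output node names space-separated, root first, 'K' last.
Answer: G A K

Derivation:
Walk down from root: G -> A -> K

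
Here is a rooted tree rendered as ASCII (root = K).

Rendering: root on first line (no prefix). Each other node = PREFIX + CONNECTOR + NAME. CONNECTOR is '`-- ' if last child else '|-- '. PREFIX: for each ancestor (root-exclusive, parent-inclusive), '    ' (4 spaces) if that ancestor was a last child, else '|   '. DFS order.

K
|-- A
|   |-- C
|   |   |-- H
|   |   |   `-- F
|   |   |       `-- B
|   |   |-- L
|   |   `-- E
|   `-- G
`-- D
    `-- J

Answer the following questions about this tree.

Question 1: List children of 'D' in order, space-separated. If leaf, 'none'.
Answer: J

Derivation:
Node D's children (from adjacency): J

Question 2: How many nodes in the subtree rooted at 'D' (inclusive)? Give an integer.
Answer: 2

Derivation:
Subtree rooted at D contains: D, J
Count = 2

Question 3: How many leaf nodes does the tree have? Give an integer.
Answer: 5

Derivation:
Leaves (nodes with no children): B, E, G, J, L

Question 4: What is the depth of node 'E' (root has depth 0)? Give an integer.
Path from root to E: K -> A -> C -> E
Depth = number of edges = 3

Answer: 3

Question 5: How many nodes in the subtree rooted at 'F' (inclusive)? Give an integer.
Answer: 2

Derivation:
Subtree rooted at F contains: B, F
Count = 2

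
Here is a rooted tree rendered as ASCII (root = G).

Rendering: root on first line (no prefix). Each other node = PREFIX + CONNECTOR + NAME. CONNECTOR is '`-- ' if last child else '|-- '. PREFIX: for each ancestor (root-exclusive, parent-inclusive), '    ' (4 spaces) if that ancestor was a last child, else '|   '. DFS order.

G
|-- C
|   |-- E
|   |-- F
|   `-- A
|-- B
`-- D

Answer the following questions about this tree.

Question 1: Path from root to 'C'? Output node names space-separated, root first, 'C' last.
Walk down from root: G -> C

Answer: G C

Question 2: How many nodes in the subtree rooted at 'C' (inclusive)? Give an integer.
Answer: 4

Derivation:
Subtree rooted at C contains: A, C, E, F
Count = 4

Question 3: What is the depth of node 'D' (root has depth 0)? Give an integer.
Path from root to D: G -> D
Depth = number of edges = 1

Answer: 1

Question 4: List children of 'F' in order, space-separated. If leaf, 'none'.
Answer: none

Derivation:
Node F's children (from adjacency): (leaf)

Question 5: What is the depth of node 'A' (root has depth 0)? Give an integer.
Path from root to A: G -> C -> A
Depth = number of edges = 2

Answer: 2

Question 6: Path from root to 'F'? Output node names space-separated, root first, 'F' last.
Answer: G C F

Derivation:
Walk down from root: G -> C -> F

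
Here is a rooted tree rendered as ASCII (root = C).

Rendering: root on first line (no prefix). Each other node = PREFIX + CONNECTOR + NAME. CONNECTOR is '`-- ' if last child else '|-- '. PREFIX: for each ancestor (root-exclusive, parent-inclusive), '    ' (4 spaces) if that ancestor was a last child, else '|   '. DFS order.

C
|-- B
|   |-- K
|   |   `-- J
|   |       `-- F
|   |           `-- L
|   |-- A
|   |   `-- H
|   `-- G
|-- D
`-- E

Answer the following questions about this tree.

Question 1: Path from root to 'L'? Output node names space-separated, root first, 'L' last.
Walk down from root: C -> B -> K -> J -> F -> L

Answer: C B K J F L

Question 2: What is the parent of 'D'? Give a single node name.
Scan adjacency: D appears as child of C

Answer: C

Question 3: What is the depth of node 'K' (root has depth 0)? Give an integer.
Answer: 2

Derivation:
Path from root to K: C -> B -> K
Depth = number of edges = 2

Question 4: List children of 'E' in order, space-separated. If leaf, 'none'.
Node E's children (from adjacency): (leaf)

Answer: none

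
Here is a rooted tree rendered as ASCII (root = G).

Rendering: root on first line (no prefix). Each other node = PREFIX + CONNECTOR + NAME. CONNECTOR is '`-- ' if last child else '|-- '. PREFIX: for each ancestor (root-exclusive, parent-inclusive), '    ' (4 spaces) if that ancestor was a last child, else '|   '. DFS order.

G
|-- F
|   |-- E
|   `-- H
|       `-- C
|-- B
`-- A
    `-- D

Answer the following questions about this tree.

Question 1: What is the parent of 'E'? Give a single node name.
Answer: F

Derivation:
Scan adjacency: E appears as child of F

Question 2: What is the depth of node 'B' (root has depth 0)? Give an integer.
Answer: 1

Derivation:
Path from root to B: G -> B
Depth = number of edges = 1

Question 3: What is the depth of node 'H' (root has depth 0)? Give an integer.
Path from root to H: G -> F -> H
Depth = number of edges = 2

Answer: 2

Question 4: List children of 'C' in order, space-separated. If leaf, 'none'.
Node C's children (from adjacency): (leaf)

Answer: none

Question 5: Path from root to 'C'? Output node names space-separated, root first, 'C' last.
Answer: G F H C

Derivation:
Walk down from root: G -> F -> H -> C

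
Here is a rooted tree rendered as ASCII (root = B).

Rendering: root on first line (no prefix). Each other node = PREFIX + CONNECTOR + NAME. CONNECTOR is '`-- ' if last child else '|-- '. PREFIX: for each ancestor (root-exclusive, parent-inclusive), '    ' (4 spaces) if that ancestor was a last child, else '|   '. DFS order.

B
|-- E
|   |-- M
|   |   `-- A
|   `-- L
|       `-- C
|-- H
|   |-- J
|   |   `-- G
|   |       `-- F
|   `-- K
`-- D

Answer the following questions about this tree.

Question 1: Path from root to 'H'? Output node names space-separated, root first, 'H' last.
Walk down from root: B -> H

Answer: B H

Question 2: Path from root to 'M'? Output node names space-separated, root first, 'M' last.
Answer: B E M

Derivation:
Walk down from root: B -> E -> M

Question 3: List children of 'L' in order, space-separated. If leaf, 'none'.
Answer: C

Derivation:
Node L's children (from adjacency): C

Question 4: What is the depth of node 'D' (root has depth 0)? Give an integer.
Path from root to D: B -> D
Depth = number of edges = 1

Answer: 1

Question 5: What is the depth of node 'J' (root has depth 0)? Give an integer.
Path from root to J: B -> H -> J
Depth = number of edges = 2

Answer: 2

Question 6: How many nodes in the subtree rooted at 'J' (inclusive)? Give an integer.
Subtree rooted at J contains: F, G, J
Count = 3

Answer: 3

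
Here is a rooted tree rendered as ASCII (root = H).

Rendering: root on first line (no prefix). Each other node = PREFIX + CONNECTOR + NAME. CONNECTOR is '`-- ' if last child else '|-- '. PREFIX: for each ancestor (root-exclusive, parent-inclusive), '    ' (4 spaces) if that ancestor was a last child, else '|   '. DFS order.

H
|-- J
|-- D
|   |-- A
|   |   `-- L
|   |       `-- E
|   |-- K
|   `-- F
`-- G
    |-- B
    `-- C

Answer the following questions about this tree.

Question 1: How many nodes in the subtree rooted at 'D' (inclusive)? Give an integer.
Subtree rooted at D contains: A, D, E, F, K, L
Count = 6

Answer: 6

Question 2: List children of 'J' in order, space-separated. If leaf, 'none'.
Node J's children (from adjacency): (leaf)

Answer: none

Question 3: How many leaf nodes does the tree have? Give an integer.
Leaves (nodes with no children): B, C, E, F, J, K

Answer: 6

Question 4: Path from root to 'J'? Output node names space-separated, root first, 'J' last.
Walk down from root: H -> J

Answer: H J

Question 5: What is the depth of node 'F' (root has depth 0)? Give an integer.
Answer: 2

Derivation:
Path from root to F: H -> D -> F
Depth = number of edges = 2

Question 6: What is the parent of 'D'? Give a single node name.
Answer: H

Derivation:
Scan adjacency: D appears as child of H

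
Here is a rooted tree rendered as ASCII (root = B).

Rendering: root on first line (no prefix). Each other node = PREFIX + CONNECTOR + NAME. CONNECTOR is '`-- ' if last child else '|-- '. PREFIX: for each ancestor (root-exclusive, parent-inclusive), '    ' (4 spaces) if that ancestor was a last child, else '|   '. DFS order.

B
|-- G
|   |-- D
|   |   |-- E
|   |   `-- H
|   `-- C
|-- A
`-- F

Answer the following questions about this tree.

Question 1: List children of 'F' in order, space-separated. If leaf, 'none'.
Node F's children (from adjacency): (leaf)

Answer: none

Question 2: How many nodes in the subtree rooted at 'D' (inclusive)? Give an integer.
Answer: 3

Derivation:
Subtree rooted at D contains: D, E, H
Count = 3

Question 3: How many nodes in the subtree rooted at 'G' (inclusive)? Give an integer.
Subtree rooted at G contains: C, D, E, G, H
Count = 5

Answer: 5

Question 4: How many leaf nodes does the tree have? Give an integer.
Answer: 5

Derivation:
Leaves (nodes with no children): A, C, E, F, H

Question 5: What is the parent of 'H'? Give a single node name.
Answer: D

Derivation:
Scan adjacency: H appears as child of D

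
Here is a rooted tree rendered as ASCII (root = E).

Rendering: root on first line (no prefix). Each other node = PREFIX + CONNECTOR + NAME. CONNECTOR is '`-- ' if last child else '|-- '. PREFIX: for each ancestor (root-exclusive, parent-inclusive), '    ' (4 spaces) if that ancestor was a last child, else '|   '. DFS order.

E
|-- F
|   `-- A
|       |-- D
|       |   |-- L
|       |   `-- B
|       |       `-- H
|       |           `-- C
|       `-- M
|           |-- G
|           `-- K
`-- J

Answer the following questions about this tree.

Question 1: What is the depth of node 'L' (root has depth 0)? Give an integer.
Answer: 4

Derivation:
Path from root to L: E -> F -> A -> D -> L
Depth = number of edges = 4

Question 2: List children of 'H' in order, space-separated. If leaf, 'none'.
Answer: C

Derivation:
Node H's children (from adjacency): C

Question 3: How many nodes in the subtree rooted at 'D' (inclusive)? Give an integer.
Answer: 5

Derivation:
Subtree rooted at D contains: B, C, D, H, L
Count = 5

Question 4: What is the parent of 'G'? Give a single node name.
Scan adjacency: G appears as child of M

Answer: M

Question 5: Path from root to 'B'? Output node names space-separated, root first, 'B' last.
Answer: E F A D B

Derivation:
Walk down from root: E -> F -> A -> D -> B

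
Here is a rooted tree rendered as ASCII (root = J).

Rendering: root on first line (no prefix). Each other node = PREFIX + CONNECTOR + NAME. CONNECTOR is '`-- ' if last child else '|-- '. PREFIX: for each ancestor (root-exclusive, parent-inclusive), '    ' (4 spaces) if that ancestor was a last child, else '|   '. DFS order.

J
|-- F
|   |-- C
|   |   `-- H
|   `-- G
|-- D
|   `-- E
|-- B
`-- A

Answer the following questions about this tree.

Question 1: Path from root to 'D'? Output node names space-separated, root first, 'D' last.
Walk down from root: J -> D

Answer: J D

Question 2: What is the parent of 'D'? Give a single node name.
Answer: J

Derivation:
Scan adjacency: D appears as child of J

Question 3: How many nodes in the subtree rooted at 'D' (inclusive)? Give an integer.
Answer: 2

Derivation:
Subtree rooted at D contains: D, E
Count = 2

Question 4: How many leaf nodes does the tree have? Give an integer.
Leaves (nodes with no children): A, B, E, G, H

Answer: 5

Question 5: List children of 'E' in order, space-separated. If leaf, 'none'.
Answer: none

Derivation:
Node E's children (from adjacency): (leaf)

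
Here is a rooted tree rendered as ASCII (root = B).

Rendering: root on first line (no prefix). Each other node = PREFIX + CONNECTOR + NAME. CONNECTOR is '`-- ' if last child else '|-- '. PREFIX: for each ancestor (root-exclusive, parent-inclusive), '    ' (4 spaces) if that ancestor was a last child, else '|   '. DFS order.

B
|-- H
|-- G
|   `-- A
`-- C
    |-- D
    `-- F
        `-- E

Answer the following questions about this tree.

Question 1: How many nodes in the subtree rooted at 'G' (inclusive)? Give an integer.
Answer: 2

Derivation:
Subtree rooted at G contains: A, G
Count = 2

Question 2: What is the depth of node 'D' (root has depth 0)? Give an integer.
Path from root to D: B -> C -> D
Depth = number of edges = 2

Answer: 2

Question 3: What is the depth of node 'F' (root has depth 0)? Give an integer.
Path from root to F: B -> C -> F
Depth = number of edges = 2

Answer: 2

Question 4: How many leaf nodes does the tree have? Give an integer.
Answer: 4

Derivation:
Leaves (nodes with no children): A, D, E, H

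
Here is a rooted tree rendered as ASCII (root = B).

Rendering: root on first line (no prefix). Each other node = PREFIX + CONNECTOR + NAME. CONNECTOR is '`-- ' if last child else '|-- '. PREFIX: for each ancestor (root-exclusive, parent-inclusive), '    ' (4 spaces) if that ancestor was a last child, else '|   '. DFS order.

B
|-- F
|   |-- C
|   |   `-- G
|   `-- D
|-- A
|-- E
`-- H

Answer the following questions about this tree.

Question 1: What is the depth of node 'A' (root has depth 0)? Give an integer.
Path from root to A: B -> A
Depth = number of edges = 1

Answer: 1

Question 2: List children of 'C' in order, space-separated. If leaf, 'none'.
Answer: G

Derivation:
Node C's children (from adjacency): G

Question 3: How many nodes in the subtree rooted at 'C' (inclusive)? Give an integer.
Answer: 2

Derivation:
Subtree rooted at C contains: C, G
Count = 2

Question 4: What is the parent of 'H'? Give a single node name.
Answer: B

Derivation:
Scan adjacency: H appears as child of B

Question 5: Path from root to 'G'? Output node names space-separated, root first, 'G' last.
Walk down from root: B -> F -> C -> G

Answer: B F C G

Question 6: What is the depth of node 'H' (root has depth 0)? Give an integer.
Path from root to H: B -> H
Depth = number of edges = 1

Answer: 1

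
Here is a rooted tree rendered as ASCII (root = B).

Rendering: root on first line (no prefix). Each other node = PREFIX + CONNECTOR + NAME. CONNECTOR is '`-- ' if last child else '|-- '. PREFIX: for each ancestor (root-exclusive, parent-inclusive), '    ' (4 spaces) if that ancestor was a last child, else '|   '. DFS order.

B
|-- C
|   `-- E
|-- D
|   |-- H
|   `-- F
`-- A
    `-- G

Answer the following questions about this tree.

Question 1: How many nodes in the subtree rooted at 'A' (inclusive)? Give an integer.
Answer: 2

Derivation:
Subtree rooted at A contains: A, G
Count = 2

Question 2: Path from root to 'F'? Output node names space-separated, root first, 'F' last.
Answer: B D F

Derivation:
Walk down from root: B -> D -> F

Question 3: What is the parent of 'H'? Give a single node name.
Scan adjacency: H appears as child of D

Answer: D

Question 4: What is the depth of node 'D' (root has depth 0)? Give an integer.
Path from root to D: B -> D
Depth = number of edges = 1

Answer: 1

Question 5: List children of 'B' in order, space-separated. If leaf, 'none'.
Node B's children (from adjacency): C, D, A

Answer: C D A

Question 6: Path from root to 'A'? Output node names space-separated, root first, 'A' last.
Walk down from root: B -> A

Answer: B A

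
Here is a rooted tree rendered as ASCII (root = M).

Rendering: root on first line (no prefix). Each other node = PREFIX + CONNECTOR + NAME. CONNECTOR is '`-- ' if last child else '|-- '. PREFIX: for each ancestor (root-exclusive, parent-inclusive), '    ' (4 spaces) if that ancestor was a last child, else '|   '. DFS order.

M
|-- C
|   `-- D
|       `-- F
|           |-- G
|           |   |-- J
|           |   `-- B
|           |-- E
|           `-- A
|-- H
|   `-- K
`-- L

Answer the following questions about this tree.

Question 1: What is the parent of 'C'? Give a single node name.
Answer: M

Derivation:
Scan adjacency: C appears as child of M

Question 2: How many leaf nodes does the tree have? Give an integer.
Answer: 6

Derivation:
Leaves (nodes with no children): A, B, E, J, K, L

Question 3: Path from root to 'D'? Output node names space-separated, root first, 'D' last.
Walk down from root: M -> C -> D

Answer: M C D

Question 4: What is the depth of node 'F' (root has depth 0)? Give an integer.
Answer: 3

Derivation:
Path from root to F: M -> C -> D -> F
Depth = number of edges = 3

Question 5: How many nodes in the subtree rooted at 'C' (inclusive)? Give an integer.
Subtree rooted at C contains: A, B, C, D, E, F, G, J
Count = 8

Answer: 8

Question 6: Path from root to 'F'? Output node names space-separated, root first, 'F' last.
Answer: M C D F

Derivation:
Walk down from root: M -> C -> D -> F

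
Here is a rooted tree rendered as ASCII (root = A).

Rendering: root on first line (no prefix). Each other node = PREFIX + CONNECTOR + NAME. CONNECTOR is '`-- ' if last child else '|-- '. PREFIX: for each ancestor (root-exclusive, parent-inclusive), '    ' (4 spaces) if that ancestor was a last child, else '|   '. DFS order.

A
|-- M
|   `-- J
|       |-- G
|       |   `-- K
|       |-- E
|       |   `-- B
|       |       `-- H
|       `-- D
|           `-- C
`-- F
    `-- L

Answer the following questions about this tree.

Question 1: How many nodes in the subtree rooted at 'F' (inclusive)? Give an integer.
Subtree rooted at F contains: F, L
Count = 2

Answer: 2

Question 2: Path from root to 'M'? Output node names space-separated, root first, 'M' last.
Answer: A M

Derivation:
Walk down from root: A -> M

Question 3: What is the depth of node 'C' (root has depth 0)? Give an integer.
Path from root to C: A -> M -> J -> D -> C
Depth = number of edges = 4

Answer: 4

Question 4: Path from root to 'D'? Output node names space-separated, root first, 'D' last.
Answer: A M J D

Derivation:
Walk down from root: A -> M -> J -> D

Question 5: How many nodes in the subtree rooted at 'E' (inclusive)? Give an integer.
Subtree rooted at E contains: B, E, H
Count = 3

Answer: 3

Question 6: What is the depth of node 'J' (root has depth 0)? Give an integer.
Path from root to J: A -> M -> J
Depth = number of edges = 2

Answer: 2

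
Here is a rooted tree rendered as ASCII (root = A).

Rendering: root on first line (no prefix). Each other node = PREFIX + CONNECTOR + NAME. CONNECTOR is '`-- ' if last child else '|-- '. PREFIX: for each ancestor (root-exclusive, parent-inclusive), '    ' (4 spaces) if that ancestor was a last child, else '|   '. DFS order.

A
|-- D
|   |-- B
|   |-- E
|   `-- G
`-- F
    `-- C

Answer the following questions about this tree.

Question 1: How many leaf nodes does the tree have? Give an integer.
Leaves (nodes with no children): B, C, E, G

Answer: 4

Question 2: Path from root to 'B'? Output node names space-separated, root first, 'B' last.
Answer: A D B

Derivation:
Walk down from root: A -> D -> B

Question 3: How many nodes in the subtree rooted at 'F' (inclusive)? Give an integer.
Answer: 2

Derivation:
Subtree rooted at F contains: C, F
Count = 2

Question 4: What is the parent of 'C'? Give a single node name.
Answer: F

Derivation:
Scan adjacency: C appears as child of F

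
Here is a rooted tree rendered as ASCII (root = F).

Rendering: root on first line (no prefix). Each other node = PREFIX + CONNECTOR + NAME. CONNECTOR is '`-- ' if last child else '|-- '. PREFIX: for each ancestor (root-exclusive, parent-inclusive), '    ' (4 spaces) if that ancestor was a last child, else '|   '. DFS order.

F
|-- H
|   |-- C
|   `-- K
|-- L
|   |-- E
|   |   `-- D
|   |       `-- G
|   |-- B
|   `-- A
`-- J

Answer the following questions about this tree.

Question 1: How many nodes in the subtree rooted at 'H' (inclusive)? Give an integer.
Answer: 3

Derivation:
Subtree rooted at H contains: C, H, K
Count = 3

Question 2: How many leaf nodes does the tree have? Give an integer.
Answer: 6

Derivation:
Leaves (nodes with no children): A, B, C, G, J, K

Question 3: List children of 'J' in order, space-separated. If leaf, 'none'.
Node J's children (from adjacency): (leaf)

Answer: none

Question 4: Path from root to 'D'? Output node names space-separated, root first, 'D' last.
Answer: F L E D

Derivation:
Walk down from root: F -> L -> E -> D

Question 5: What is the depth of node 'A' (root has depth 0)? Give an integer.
Answer: 2

Derivation:
Path from root to A: F -> L -> A
Depth = number of edges = 2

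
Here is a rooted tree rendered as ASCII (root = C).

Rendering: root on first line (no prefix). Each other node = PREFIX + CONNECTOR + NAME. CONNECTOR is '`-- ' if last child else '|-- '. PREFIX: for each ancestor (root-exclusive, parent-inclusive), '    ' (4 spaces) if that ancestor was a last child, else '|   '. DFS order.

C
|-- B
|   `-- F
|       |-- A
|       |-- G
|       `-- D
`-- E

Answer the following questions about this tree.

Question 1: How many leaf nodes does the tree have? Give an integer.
Answer: 4

Derivation:
Leaves (nodes with no children): A, D, E, G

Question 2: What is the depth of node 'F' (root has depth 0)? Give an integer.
Answer: 2

Derivation:
Path from root to F: C -> B -> F
Depth = number of edges = 2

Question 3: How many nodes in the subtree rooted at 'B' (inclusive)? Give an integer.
Subtree rooted at B contains: A, B, D, F, G
Count = 5

Answer: 5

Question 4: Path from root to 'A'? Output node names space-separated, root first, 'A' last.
Walk down from root: C -> B -> F -> A

Answer: C B F A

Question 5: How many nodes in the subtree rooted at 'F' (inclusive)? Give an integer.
Subtree rooted at F contains: A, D, F, G
Count = 4

Answer: 4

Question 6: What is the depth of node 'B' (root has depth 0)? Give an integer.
Answer: 1

Derivation:
Path from root to B: C -> B
Depth = number of edges = 1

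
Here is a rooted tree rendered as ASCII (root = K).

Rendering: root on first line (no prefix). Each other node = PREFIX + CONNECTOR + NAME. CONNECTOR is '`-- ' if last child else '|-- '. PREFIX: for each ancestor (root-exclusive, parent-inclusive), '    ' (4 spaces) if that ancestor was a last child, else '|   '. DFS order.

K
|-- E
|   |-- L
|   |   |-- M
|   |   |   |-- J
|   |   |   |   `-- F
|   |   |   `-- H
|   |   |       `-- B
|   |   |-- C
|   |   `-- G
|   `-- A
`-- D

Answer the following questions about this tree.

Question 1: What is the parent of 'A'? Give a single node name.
Scan adjacency: A appears as child of E

Answer: E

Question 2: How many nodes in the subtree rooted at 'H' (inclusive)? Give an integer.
Subtree rooted at H contains: B, H
Count = 2

Answer: 2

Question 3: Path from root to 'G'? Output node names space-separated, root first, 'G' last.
Walk down from root: K -> E -> L -> G

Answer: K E L G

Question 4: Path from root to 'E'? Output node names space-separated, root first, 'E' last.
Answer: K E

Derivation:
Walk down from root: K -> E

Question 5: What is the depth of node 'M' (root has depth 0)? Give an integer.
Path from root to M: K -> E -> L -> M
Depth = number of edges = 3

Answer: 3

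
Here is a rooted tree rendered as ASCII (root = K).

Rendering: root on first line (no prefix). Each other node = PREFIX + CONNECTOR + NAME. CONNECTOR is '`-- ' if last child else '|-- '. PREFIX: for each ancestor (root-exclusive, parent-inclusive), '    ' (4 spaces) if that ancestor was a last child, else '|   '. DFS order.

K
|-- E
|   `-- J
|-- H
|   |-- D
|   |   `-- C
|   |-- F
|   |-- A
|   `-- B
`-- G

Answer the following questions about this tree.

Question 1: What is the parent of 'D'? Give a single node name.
Answer: H

Derivation:
Scan adjacency: D appears as child of H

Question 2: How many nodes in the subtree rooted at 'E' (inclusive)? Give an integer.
Subtree rooted at E contains: E, J
Count = 2

Answer: 2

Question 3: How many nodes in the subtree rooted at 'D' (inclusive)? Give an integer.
Subtree rooted at D contains: C, D
Count = 2

Answer: 2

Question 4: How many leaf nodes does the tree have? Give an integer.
Answer: 6

Derivation:
Leaves (nodes with no children): A, B, C, F, G, J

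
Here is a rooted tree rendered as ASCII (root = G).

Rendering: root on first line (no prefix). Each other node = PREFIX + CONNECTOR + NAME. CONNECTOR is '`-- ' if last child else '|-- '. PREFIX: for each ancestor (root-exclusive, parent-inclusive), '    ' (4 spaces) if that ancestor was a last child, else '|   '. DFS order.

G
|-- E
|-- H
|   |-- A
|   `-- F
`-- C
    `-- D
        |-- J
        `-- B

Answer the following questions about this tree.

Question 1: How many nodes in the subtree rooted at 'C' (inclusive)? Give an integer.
Subtree rooted at C contains: B, C, D, J
Count = 4

Answer: 4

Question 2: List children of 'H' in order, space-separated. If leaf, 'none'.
Answer: A F

Derivation:
Node H's children (from adjacency): A, F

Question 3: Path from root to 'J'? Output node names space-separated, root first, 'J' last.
Answer: G C D J

Derivation:
Walk down from root: G -> C -> D -> J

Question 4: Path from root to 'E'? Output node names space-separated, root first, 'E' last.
Walk down from root: G -> E

Answer: G E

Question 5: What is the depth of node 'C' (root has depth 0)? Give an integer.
Path from root to C: G -> C
Depth = number of edges = 1

Answer: 1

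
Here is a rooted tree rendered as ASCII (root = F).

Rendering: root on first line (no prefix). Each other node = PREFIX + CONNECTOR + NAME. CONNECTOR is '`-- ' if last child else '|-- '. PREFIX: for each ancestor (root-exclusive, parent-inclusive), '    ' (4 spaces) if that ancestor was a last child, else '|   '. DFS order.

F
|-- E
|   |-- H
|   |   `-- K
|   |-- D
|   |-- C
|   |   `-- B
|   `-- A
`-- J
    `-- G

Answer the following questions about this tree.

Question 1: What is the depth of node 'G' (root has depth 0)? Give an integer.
Path from root to G: F -> J -> G
Depth = number of edges = 2

Answer: 2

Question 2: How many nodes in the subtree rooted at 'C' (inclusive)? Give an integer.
Answer: 2

Derivation:
Subtree rooted at C contains: B, C
Count = 2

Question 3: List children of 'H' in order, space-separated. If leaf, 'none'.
Answer: K

Derivation:
Node H's children (from adjacency): K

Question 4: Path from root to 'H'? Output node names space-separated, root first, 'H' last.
Answer: F E H

Derivation:
Walk down from root: F -> E -> H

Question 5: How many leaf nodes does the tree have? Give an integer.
Leaves (nodes with no children): A, B, D, G, K

Answer: 5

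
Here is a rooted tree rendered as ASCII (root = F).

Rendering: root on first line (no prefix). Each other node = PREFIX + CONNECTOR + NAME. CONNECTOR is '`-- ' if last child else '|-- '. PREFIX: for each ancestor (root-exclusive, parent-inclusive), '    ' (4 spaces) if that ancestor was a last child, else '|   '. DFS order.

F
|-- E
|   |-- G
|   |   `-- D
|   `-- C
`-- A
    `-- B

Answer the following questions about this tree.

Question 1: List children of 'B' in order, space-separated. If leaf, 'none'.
Answer: none

Derivation:
Node B's children (from adjacency): (leaf)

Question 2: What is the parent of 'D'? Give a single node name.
Answer: G

Derivation:
Scan adjacency: D appears as child of G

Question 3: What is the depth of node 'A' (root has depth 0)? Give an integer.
Answer: 1

Derivation:
Path from root to A: F -> A
Depth = number of edges = 1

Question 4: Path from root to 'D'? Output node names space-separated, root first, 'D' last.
Walk down from root: F -> E -> G -> D

Answer: F E G D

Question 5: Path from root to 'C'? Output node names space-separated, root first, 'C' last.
Answer: F E C

Derivation:
Walk down from root: F -> E -> C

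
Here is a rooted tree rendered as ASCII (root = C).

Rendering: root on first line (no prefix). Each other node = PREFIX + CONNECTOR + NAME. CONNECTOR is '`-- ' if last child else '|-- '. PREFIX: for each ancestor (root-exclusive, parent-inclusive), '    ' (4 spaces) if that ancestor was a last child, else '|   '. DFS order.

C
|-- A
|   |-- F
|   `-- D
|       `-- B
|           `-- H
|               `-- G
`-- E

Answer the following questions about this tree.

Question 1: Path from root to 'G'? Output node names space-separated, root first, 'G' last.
Walk down from root: C -> A -> D -> B -> H -> G

Answer: C A D B H G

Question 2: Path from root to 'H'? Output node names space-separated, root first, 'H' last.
Answer: C A D B H

Derivation:
Walk down from root: C -> A -> D -> B -> H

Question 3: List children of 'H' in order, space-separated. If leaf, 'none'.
Answer: G

Derivation:
Node H's children (from adjacency): G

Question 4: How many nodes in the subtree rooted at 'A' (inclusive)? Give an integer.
Answer: 6

Derivation:
Subtree rooted at A contains: A, B, D, F, G, H
Count = 6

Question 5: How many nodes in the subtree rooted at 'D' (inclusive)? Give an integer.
Answer: 4

Derivation:
Subtree rooted at D contains: B, D, G, H
Count = 4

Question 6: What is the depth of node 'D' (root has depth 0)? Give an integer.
Answer: 2

Derivation:
Path from root to D: C -> A -> D
Depth = number of edges = 2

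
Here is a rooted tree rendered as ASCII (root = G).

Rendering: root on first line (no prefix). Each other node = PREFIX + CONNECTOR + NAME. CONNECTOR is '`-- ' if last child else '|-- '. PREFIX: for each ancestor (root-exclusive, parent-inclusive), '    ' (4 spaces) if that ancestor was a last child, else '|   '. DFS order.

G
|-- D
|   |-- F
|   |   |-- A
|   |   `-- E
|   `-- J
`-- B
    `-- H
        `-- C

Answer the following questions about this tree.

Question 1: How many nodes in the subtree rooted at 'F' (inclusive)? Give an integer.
Subtree rooted at F contains: A, E, F
Count = 3

Answer: 3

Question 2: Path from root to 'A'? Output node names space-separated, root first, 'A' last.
Answer: G D F A

Derivation:
Walk down from root: G -> D -> F -> A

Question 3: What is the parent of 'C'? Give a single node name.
Answer: H

Derivation:
Scan adjacency: C appears as child of H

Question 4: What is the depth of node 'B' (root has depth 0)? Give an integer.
Answer: 1

Derivation:
Path from root to B: G -> B
Depth = number of edges = 1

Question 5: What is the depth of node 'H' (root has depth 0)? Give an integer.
Path from root to H: G -> B -> H
Depth = number of edges = 2

Answer: 2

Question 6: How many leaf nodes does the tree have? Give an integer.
Leaves (nodes with no children): A, C, E, J

Answer: 4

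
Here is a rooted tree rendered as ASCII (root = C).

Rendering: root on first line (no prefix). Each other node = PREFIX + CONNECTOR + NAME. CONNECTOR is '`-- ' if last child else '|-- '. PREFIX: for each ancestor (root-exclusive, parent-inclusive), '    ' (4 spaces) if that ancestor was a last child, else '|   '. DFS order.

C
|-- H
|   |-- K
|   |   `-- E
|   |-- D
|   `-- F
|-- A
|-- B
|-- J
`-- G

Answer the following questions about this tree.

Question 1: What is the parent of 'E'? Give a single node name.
Scan adjacency: E appears as child of K

Answer: K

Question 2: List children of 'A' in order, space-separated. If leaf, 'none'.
Answer: none

Derivation:
Node A's children (from adjacency): (leaf)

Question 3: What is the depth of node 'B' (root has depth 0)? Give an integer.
Answer: 1

Derivation:
Path from root to B: C -> B
Depth = number of edges = 1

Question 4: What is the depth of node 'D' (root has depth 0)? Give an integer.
Answer: 2

Derivation:
Path from root to D: C -> H -> D
Depth = number of edges = 2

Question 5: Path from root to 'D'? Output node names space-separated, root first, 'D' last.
Walk down from root: C -> H -> D

Answer: C H D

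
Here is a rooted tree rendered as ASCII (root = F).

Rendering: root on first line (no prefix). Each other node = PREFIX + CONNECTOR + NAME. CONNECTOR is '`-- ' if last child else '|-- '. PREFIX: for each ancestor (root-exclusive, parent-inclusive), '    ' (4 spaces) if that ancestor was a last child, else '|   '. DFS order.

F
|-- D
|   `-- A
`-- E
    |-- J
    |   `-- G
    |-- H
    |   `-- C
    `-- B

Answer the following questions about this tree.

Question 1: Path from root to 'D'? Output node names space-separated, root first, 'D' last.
Answer: F D

Derivation:
Walk down from root: F -> D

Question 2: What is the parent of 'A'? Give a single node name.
Scan adjacency: A appears as child of D

Answer: D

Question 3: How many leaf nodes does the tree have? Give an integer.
Answer: 4

Derivation:
Leaves (nodes with no children): A, B, C, G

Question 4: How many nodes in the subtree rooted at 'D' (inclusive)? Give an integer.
Subtree rooted at D contains: A, D
Count = 2

Answer: 2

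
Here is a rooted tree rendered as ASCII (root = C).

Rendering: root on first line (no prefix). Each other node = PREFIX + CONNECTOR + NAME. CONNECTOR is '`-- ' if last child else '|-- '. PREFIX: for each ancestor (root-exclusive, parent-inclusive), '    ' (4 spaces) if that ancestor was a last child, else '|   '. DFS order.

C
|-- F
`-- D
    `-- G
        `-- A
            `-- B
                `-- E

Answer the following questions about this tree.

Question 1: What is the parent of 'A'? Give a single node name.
Scan adjacency: A appears as child of G

Answer: G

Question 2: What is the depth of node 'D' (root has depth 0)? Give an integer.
Answer: 1

Derivation:
Path from root to D: C -> D
Depth = number of edges = 1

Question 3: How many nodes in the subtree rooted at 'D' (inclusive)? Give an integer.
Answer: 5

Derivation:
Subtree rooted at D contains: A, B, D, E, G
Count = 5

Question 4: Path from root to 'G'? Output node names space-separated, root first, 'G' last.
Walk down from root: C -> D -> G

Answer: C D G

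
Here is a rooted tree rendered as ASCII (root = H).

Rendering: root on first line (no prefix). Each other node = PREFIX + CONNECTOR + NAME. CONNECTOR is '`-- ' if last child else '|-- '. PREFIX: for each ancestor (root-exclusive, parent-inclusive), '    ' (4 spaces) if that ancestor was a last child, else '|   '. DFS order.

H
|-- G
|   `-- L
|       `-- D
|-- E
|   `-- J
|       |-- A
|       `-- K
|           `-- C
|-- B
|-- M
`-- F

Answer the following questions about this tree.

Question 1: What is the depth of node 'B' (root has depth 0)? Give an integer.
Answer: 1

Derivation:
Path from root to B: H -> B
Depth = number of edges = 1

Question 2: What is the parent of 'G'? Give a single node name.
Answer: H

Derivation:
Scan adjacency: G appears as child of H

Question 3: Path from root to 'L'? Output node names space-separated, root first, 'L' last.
Walk down from root: H -> G -> L

Answer: H G L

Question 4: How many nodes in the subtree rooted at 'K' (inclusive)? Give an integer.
Answer: 2

Derivation:
Subtree rooted at K contains: C, K
Count = 2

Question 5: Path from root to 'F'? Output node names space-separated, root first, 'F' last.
Answer: H F

Derivation:
Walk down from root: H -> F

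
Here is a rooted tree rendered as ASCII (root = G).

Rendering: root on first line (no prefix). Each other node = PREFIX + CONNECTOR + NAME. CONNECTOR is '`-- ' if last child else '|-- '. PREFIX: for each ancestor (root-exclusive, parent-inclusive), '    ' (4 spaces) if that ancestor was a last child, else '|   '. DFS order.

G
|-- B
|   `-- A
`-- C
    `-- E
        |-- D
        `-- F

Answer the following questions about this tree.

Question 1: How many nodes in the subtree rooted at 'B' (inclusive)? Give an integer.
Answer: 2

Derivation:
Subtree rooted at B contains: A, B
Count = 2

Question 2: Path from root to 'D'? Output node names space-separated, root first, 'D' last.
Walk down from root: G -> C -> E -> D

Answer: G C E D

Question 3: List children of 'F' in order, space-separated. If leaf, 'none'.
Answer: none

Derivation:
Node F's children (from adjacency): (leaf)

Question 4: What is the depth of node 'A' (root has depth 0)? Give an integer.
Path from root to A: G -> B -> A
Depth = number of edges = 2

Answer: 2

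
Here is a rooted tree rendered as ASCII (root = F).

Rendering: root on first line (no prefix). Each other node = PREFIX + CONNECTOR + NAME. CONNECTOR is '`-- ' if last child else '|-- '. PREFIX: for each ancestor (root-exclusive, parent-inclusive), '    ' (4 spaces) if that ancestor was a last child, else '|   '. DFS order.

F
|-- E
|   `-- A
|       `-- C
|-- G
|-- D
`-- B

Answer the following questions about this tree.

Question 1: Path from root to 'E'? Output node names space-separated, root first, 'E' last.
Answer: F E

Derivation:
Walk down from root: F -> E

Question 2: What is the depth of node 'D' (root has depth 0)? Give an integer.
Answer: 1

Derivation:
Path from root to D: F -> D
Depth = number of edges = 1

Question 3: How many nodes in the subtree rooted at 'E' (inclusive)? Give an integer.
Subtree rooted at E contains: A, C, E
Count = 3

Answer: 3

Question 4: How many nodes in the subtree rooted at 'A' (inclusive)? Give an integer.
Answer: 2

Derivation:
Subtree rooted at A contains: A, C
Count = 2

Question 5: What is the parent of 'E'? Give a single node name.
Answer: F

Derivation:
Scan adjacency: E appears as child of F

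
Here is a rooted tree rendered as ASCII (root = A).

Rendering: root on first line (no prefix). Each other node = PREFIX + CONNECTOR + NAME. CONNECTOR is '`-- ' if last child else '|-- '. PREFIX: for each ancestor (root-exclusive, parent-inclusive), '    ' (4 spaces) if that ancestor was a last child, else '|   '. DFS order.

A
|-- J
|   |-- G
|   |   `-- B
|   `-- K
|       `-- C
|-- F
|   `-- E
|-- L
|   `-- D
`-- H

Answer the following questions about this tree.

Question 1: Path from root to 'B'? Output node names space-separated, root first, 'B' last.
Walk down from root: A -> J -> G -> B

Answer: A J G B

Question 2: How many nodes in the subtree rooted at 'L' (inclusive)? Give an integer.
Subtree rooted at L contains: D, L
Count = 2

Answer: 2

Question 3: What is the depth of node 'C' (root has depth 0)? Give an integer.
Answer: 3

Derivation:
Path from root to C: A -> J -> K -> C
Depth = number of edges = 3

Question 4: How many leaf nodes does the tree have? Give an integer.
Answer: 5

Derivation:
Leaves (nodes with no children): B, C, D, E, H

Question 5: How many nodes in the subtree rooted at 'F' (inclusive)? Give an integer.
Answer: 2

Derivation:
Subtree rooted at F contains: E, F
Count = 2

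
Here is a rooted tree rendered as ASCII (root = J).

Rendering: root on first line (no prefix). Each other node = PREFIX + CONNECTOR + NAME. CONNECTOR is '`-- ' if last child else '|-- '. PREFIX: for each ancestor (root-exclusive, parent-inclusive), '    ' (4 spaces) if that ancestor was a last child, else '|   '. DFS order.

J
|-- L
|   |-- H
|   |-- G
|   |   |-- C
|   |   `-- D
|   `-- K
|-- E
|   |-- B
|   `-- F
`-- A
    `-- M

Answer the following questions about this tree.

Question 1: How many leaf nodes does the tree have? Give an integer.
Answer: 7

Derivation:
Leaves (nodes with no children): B, C, D, F, H, K, M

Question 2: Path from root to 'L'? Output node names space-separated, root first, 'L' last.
Walk down from root: J -> L

Answer: J L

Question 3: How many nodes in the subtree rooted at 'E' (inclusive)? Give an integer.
Subtree rooted at E contains: B, E, F
Count = 3

Answer: 3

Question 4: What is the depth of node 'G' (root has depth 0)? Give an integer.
Path from root to G: J -> L -> G
Depth = number of edges = 2

Answer: 2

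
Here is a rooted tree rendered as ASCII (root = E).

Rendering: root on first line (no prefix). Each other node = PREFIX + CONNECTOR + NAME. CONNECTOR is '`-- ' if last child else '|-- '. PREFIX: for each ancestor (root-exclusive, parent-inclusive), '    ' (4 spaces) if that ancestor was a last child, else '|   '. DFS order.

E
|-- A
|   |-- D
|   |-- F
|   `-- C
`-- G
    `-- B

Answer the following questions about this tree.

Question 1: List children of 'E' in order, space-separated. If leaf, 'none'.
Answer: A G

Derivation:
Node E's children (from adjacency): A, G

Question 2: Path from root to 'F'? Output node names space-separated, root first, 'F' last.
Walk down from root: E -> A -> F

Answer: E A F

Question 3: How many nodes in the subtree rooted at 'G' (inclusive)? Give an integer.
Subtree rooted at G contains: B, G
Count = 2

Answer: 2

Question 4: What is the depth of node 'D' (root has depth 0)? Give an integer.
Answer: 2

Derivation:
Path from root to D: E -> A -> D
Depth = number of edges = 2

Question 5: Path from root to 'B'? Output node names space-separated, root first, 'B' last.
Walk down from root: E -> G -> B

Answer: E G B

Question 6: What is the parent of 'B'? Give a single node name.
Scan adjacency: B appears as child of G

Answer: G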